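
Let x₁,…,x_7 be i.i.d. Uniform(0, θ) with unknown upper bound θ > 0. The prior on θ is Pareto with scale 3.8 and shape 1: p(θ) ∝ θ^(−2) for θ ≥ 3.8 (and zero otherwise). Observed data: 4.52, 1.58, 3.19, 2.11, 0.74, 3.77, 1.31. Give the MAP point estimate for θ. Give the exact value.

θ̂_MAP = 4.52

The Uniform(0, θ) likelihood is θ^(−n) for θ ≥ max(xᵢ), zero otherwise. Here max(xᵢ) = 4.52.
Posterior ∝ θ^(−2) · θ^(−7) = θ^(−9) on θ ≥ max(3.8, 4.52) = 4.52.
This density is strictly decreasing in θ, so the posterior mode lies at the lower boundary of the support.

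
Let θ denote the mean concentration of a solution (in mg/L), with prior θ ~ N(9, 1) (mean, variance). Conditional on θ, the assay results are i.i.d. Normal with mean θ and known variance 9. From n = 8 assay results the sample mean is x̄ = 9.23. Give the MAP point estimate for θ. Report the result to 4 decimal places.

θ̂_MAP = 9.1082

n = 8, x̄ = 9.23.
For a Normal prior and Normal likelihood with known variance, the posterior is Normal; its mode equals its mean, the precision-weighted average.
Prior precision 1/σ₀² = 1/1 = 1; data precision n/σ² = 8/9.
θ̂ = (1·9 + (8/9)·9.23) / (1 + 8/9) = (3871/225)/(17/9) = 3871/425 ≈ 9.1082.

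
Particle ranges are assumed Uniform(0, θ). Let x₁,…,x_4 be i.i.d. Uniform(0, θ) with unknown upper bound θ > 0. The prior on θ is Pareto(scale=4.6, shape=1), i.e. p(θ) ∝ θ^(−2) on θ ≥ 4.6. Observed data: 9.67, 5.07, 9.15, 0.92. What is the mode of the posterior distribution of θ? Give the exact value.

The Uniform(0, θ) likelihood is θ^(−n) for θ ≥ max(xᵢ), zero otherwise. Here max(xᵢ) = 9.67.
Posterior ∝ θ^(−2) · θ^(−4) = θ^(−6) on θ ≥ max(4.6, 9.67) = 9.67.
This density is strictly decreasing in θ, so the posterior mode lies at the lower boundary of the support.

θ̂_MAP = 9.67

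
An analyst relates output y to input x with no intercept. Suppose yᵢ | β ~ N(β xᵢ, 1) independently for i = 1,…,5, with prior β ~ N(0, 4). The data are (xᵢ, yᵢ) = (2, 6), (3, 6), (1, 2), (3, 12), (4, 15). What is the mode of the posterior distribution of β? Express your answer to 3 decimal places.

β̂_MAP = 3.261

log p(β | y) = −Σ(yᵢ − βxᵢ)²/(2·1) − β²/(2·4) + const.
Setting the derivative to zero: Σxᵢ(yᵢ − βxᵢ)/1 − β/4 = 0, so β = Σxᵢyᵢ / (Σxᵢ² + σ²/τ²).
Σxᵢyᵢ = 2·6 + 3·6 + 1·2 + 3·12 + 4·15 = 128; Σxᵢ² = 39; σ²/τ² = 0.25.
β̂_MAP = 128 / (39 + 0.25) = 128/39.25 ≈ 3.261.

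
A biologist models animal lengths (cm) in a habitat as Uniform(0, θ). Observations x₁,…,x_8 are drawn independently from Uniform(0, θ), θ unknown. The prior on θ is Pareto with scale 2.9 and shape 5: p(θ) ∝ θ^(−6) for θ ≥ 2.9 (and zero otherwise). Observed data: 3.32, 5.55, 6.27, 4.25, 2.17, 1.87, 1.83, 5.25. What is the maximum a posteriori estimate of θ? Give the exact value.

θ̂_MAP = 6.27

The Uniform(0, θ) likelihood is θ^(−n) for θ ≥ max(xᵢ), zero otherwise. Here max(xᵢ) = 6.27.
Posterior ∝ θ^(−6) · θ^(−8) = θ^(−14) on θ ≥ max(2.9, 6.27) = 6.27.
This density is strictly decreasing in θ, so the posterior mode lies at the lower boundary of the support.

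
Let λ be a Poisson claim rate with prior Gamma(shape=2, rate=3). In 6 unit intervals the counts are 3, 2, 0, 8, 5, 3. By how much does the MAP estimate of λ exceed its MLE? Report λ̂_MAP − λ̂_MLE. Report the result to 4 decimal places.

Σxᵢ = 21. Posterior is Gamma(23, 9); MAP = (23−1)/9 = 22/9 ≈ 2.44444.
MLE = x̄ = 21/6 ≈ 3.50000.
Difference = 22/9 − 21/6 = -19/18 ≈ -1.0556.

MAP − MLE = -1.0556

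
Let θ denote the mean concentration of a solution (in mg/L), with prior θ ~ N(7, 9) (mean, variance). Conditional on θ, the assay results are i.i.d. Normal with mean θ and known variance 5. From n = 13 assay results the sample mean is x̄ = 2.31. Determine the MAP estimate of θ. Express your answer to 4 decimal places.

n = 13, x̄ = 2.31.
For a Normal prior and Normal likelihood with known variance, the posterior is Normal; its mode equals its mean, the precision-weighted average.
Prior precision 1/σ₀² = 1/9; data precision n/σ² = 13/5 = 2.6.
θ̂ = ((1/9)·7 + 2.6·2.31) / (1/9 + 2.6) = (30527/4500)/(122/45) = 30527/12200 ≈ 2.5022.

θ̂_MAP = 2.5022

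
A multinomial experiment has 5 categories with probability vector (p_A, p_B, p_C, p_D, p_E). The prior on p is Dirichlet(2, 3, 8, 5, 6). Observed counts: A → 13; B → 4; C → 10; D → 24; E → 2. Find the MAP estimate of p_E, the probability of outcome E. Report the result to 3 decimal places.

MAP estimate of p_E = 0.097

The posterior is Dirichlet(αᵢ + nᵢ) = Dirichlet(15, 7, 18, 29, 8).
For a Dirichlet(a₁,…,a_K) with all aᵢ > 1, the mode has j-th component (aⱼ − 1)/(Σaᵢ − K).
Here Σaᵢ = 77 and K = 5, so p_E = (8 − 1)/(77 − 5) = 7/72 ≈ 0.097.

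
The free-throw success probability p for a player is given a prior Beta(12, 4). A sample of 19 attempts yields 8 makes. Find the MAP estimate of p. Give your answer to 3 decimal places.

p̂_MAP = 0.576

Prior: Beta(12, 4).
Data: 8 successes in 19 trials. The binomial likelihood contributes p^8(1−p)^11, so the posterior is Beta(12+8, 4+11) = Beta(20, 15).
For Beta(a, b) with a, b > 1 the mode is (a−1)/(a+b−2) = 19/33 ≈ 0.576.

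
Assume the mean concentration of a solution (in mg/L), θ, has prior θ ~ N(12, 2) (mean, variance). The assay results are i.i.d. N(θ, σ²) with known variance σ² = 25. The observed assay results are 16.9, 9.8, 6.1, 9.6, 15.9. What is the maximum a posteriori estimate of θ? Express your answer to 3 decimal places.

n = 5; x̄ = (16.9 + 9.8 + 6.1 + 9.6 + 15.9)/5 = 58.3/5 = 11.66.
For a Normal prior and Normal likelihood with known variance, the posterior is Normal; its mode equals its mean, the precision-weighted average.
Prior precision 1/σ₀² = 1/2 = 0.5; data precision n/σ² = 5/25 = 0.2.
θ̂ = (0.5·12 + 0.2·11.66) / (0.5 + 0.2) = 8.332/0.7 = 2083/175 ≈ 11.903.

θ̂_MAP = 11.903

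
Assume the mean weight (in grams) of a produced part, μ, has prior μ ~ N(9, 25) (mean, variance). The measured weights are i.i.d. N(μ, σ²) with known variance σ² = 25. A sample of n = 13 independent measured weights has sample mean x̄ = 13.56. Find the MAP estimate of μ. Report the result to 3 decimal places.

n = 13, x̄ = 13.56.
For a Normal prior and Normal likelihood with known variance, the posterior is Normal; its mode equals its mean, the precision-weighted average.
Prior precision 1/σ₀² = 1/25 = 0.04; data precision n/σ² = 13/25 = 0.52.
μ̂ = (0.04·9 + 0.52·13.56) / (0.04 + 0.52) = 7.4112/0.56 = 2316/175 ≈ 13.234.

μ̂_MAP = 13.234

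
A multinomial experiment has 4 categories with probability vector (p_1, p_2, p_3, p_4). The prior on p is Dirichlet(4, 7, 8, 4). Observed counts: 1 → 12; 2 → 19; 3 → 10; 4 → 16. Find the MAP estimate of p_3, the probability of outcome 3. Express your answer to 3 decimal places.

MAP estimate: 0.224

The posterior is Dirichlet(αᵢ + nᵢ) = Dirichlet(16, 26, 18, 20).
For a Dirichlet(a₁,…,a_K) with all aᵢ > 1, the mode has j-th component (aⱼ − 1)/(Σaᵢ − K).
Here Σaᵢ = 80 and K = 4, so p_3 = (18 − 1)/(80 − 4) = 17/76 ≈ 0.224.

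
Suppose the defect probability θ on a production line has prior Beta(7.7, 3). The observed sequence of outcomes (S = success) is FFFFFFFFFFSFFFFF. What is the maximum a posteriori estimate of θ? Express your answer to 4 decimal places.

Prior: Beta(7.7, 3).
Data: 1 success in 16 trials (from the sequence). The binomial likelihood contributes θ(1−θ)^15, so the posterior is Beta(7.7+1, 3+15) = Beta(8.7, 18).
For Beta(a, b) with a, b > 1 the mode is (a−1)/(a+b−2) = 7.7/24.7 ≈ 0.3117.

θ̂_MAP = 0.3117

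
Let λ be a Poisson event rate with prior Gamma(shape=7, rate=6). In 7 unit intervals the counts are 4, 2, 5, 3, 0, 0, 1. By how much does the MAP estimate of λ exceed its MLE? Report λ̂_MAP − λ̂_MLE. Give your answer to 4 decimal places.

Σxᵢ = 15. Posterior is Gamma(22, 13); MAP = (22−1)/13 = 21/13 ≈ 1.61538.
MLE = x̄ = 15/7 ≈ 2.14286.
Difference = 21/13 − 15/7 = -48/91 ≈ -0.5275.

MAP − MLE = -0.5275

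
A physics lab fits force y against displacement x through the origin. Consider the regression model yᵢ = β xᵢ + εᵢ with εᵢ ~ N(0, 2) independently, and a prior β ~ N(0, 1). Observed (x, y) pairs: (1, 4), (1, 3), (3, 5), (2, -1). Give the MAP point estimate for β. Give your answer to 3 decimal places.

β̂_MAP = 1.176

log p(β | y) = −Σ(yᵢ − βxᵢ)²/(2·2) − β²/(2·1) + const.
Setting the derivative to zero: Σxᵢ(yᵢ − βxᵢ)/2 − β/1 = 0, so β = Σxᵢyᵢ / (Σxᵢ² + σ²/τ²).
Σxᵢyᵢ = 1·4 + 1·3 + 3·5 + 2·(-1) = 20; Σxᵢ² = 15; σ²/τ² = 2.
β̂_MAP = 20 / (15 + 2) = 20/17 ≈ 1.176.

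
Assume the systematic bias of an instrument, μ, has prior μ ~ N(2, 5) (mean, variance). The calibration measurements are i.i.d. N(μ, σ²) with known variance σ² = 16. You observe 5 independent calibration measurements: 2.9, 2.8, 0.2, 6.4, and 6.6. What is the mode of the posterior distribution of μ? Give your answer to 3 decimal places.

n = 5; x̄ = (2.9 + 2.8 + 0.2 + 6.4 + 6.6)/5 = 18.9/5 = 3.78.
For a Normal prior and Normal likelihood with known variance, the posterior is Normal; its mode equals its mean, the precision-weighted average.
Prior precision 1/σ₀² = 1/5 = 0.2; data precision n/σ² = 5/16 = 0.3125.
μ̂ = (0.2·2 + 0.3125·3.78) / (0.2 + 0.3125) = 1.58125/0.5125 = 253/82 ≈ 3.085.

μ̂_MAP = 3.085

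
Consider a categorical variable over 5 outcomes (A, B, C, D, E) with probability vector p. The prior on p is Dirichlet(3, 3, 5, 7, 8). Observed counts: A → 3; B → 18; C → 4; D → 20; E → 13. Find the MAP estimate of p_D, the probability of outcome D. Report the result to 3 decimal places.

MAP estimate of p_D = 0.329

The posterior is Dirichlet(αᵢ + nᵢ) = Dirichlet(6, 21, 9, 27, 21).
For a Dirichlet(a₁,…,a_K) with all aᵢ > 1, the mode has j-th component (aⱼ − 1)/(Σaᵢ − K).
Here Σaᵢ = 84 and K = 5, so p_D = (27 − 1)/(84 − 5) = 26/79 ≈ 0.329.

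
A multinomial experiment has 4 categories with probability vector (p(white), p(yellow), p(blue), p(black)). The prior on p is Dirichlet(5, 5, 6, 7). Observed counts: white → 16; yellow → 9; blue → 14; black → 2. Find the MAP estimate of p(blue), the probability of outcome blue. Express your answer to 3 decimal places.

The posterior is Dirichlet(αᵢ + nᵢ) = Dirichlet(21, 14, 20, 9).
For a Dirichlet(a₁,…,a_K) with all aᵢ > 1, the mode has j-th component (aⱼ − 1)/(Σaᵢ − K).
Here Σaᵢ = 64 and K = 4, so p(blue) = (20 − 1)/(64 − 4) = 19/60 ≈ 0.317.

MAP estimate of p(blue) = 0.317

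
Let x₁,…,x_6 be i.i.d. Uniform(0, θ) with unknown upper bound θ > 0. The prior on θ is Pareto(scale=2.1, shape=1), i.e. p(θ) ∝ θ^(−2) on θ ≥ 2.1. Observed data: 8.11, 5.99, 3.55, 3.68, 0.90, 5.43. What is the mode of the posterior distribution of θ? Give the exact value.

The Uniform(0, θ) likelihood is θ^(−n) for θ ≥ max(xᵢ), zero otherwise. Here max(xᵢ) = 8.11.
Posterior ∝ θ^(−2) · θ^(−6) = θ^(−8) on θ ≥ max(2.1, 8.11) = 8.11.
This density is strictly decreasing in θ, so the posterior mode lies at the lower boundary of the support.

θ̂_MAP = 8.11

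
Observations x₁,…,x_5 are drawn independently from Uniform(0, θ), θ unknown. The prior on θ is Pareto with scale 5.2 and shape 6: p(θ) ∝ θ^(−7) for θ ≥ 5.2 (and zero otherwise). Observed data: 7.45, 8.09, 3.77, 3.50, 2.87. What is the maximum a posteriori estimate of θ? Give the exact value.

θ̂_MAP = 8.09

The Uniform(0, θ) likelihood is θ^(−n) for θ ≥ max(xᵢ), zero otherwise. Here max(xᵢ) = 8.09.
Posterior ∝ θ^(−7) · θ^(−5) = θ^(−12) on θ ≥ max(5.2, 8.09) = 8.09.
This density is strictly decreasing in θ, so the posterior mode lies at the lower boundary of the support.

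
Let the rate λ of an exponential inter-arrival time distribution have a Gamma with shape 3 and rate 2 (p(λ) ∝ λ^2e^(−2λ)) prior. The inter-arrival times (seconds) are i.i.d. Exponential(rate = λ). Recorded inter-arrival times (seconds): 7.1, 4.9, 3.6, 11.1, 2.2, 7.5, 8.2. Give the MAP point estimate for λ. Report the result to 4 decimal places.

λ̂_MAP = 0.1931

The Exponential(rate=λ) likelihood is ∝ λ^n e^(−λΣtᵢ). Here n = 7 and Σtᵢ = 7.1 + 4.9 + 3.6 + 11.1 + 2.2 + 7.5 + 8.2 = 44.6.
Posterior ∝ λ^2e^(−2λ) · λ^7e^(−44.6λ) = λ^9e^(−46.6λ), i.e. Gamma(10, 46.6).
Mode = (a−1)/b = 9/46.6 ≈ 0.1931.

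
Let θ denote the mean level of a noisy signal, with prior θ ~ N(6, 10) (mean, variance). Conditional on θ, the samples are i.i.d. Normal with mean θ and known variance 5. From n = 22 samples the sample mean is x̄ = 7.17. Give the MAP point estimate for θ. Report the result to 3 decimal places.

n = 22, x̄ = 7.17.
For a Normal prior and Normal likelihood with known variance, the posterior is Normal; its mode equals its mean, the precision-weighted average.
Prior precision 1/σ₀² = 1/10 = 0.1; data precision n/σ² = 22/5 = 4.4.
θ̂ = (0.1·6 + 4.4·7.17) / (0.1 + 4.4) = 32.148/4.5 = 7.144.

θ̂_MAP = 7.144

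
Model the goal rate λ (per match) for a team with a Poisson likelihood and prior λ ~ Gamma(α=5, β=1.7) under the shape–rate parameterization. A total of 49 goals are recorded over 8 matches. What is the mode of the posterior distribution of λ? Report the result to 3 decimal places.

λ̂_MAP = 5.464

Σxᵢ = 49, n = 8.
Posterior ∝ λ^4e^(−1.7λ) · λ^49e^(−8λ) = λ^53e^(−9.7λ), i.e. Gamma(shape=54, rate=9.7).
The mode of a Gamma(a, b) with a ≥ 1 (shape–rate) is (a−1)/b = 53/9.7 ≈ 5.464.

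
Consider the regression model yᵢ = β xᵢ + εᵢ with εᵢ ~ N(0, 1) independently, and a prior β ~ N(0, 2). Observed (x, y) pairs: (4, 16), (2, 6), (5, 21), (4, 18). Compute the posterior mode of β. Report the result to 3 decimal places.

log p(β | y) = −Σ(yᵢ − βxᵢ)²/(2·1) − β²/(2·2) + const.
Setting the derivative to zero: Σxᵢ(yᵢ − βxᵢ)/1 − β/2 = 0, so β = Σxᵢyᵢ / (Σxᵢ² + σ²/τ²).
Σxᵢyᵢ = 4·16 + 2·6 + 5·21 + 4·18 = 253; Σxᵢ² = 61; σ²/τ² = 0.5.
β̂_MAP = 253 / (61 + 0.5) = 253/61.5 ≈ 4.114.

β̂_MAP = 4.114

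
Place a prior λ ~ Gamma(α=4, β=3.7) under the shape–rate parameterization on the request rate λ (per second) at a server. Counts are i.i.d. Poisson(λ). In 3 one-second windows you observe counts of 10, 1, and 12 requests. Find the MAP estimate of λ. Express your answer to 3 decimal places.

Σxᵢ = 10+1+12 = 23, with n = 3.
Posterior ∝ λ^3e^(−3.7λ) · λ^23e^(−3λ) = λ^26e^(−6.7λ), i.e. Gamma(shape=27, rate=6.7).
The mode of a Gamma(a, b) with a ≥ 1 (shape–rate) is (a−1)/b = 26/6.7 ≈ 3.881.

λ̂_MAP = 3.881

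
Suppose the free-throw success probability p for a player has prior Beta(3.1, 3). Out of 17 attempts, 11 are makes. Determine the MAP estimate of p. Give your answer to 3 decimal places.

p̂_MAP = 0.621

Prior: Beta(3.1, 3).
Data: 11 successes in 17 trials. The binomial likelihood contributes p^11(1−p)^6, so the posterior is Beta(3.1+11, 3+6) = Beta(14.1, 9).
For Beta(a, b) with a, b > 1 the mode is (a−1)/(a+b−2) = 13.1/21.1 ≈ 0.621.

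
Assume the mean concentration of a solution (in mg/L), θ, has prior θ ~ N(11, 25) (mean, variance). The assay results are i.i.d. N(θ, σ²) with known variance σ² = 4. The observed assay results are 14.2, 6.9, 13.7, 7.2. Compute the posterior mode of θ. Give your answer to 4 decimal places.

n = 4; x̄ = (14.2 + 6.9 + 13.7 + 7.2)/4 = 42/4 = 10.5.
For a Normal prior and Normal likelihood with known variance, the posterior is Normal; its mode equals its mean, the precision-weighted average.
Prior precision 1/σ₀² = 1/25 = 0.04; data precision n/σ² = 4/4 = 1.
θ̂ = (0.04·11 + 1·10.5) / (0.04 + 1) = 10.94/1.04 = 547/52 ≈ 10.5192.

θ̂_MAP = 10.5192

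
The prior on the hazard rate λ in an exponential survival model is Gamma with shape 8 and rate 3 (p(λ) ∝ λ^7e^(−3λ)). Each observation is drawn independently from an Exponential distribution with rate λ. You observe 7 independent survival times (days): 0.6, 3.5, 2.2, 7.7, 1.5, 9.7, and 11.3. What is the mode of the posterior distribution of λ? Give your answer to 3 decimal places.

λ̂_MAP = 0.354

The Exponential(rate=λ) likelihood is ∝ λ^n e^(−λΣtᵢ). Here n = 7 and Σtᵢ = 0.6 + 3.5 + 2.2 + 7.7 + 1.5 + 9.7 + 11.3 = 36.5.
Posterior ∝ λ^7e^(−3λ) · λ^7e^(−36.5λ) = λ^14e^(−39.5λ), i.e. Gamma(15, 39.5).
Mode = (a−1)/b = 14/39.5 ≈ 0.354.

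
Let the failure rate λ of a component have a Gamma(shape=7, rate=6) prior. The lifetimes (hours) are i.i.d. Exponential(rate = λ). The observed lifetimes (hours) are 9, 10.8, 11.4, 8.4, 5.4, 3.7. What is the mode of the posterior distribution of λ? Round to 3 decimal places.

λ̂_MAP = 0.219

The Exponential(rate=λ) likelihood is ∝ λ^n e^(−λΣtᵢ). Here n = 6 and Σtᵢ = 9 + 10.8 + 11.4 + 8.4 + 5.4 + 3.7 = 48.7.
Posterior ∝ λ^6e^(−6λ) · λ^6e^(−48.7λ) = λ^12e^(−54.7λ), i.e. Gamma(13, 54.7).
Mode = (a−1)/b = 12/54.7 ≈ 0.219.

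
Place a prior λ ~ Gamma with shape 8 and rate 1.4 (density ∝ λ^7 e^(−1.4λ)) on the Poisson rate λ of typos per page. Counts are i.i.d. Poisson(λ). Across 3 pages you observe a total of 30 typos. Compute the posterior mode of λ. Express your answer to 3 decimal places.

λ̂_MAP = 8.409

Σxᵢ = 30, n = 3.
Posterior ∝ λ^7e^(−1.4λ) · λ^30e^(−3λ) = λ^37e^(−4.4λ), i.e. Gamma(shape=38, rate=4.4).
The mode of a Gamma(a, b) with a ≥ 1 (shape–rate) is (a−1)/b = 37/4.4 ≈ 8.409.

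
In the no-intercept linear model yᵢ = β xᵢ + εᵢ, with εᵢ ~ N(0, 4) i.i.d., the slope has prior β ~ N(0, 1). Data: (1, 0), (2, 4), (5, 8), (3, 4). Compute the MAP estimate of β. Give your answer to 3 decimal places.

β̂_MAP = 1.395

log p(β | y) = −Σ(yᵢ − βxᵢ)²/(2·4) − β²/(2·1) + const.
Setting the derivative to zero: Σxᵢ(yᵢ − βxᵢ)/4 − β/1 = 0, so β = Σxᵢyᵢ / (Σxᵢ² + σ²/τ²).
Σxᵢyᵢ = 1·0 + 2·4 + 5·8 + 3·4 = 60; Σxᵢ² = 39; σ²/τ² = 4.
β̂_MAP = 60 / (39 + 4) = 60/43 ≈ 1.395.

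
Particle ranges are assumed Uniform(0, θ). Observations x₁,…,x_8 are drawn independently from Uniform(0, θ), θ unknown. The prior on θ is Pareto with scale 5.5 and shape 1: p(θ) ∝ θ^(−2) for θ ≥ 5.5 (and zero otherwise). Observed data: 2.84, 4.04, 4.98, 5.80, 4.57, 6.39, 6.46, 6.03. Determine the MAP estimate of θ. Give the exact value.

The Uniform(0, θ) likelihood is θ^(−n) for θ ≥ max(xᵢ), zero otherwise. Here max(xᵢ) = 6.46.
Posterior ∝ θ^(−2) · θ^(−8) = θ^(−10) on θ ≥ max(5.5, 6.46) = 6.46.
This density is strictly decreasing in θ, so the posterior mode lies at the lower boundary of the support.

θ̂_MAP = 6.46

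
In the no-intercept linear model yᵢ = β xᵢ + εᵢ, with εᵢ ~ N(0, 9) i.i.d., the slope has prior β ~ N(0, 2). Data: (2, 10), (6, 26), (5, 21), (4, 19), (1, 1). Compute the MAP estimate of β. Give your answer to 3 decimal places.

log p(β | y) = −Σ(yᵢ − βxᵢ)²/(2·9) − β²/(2·2) + const.
Setting the derivative to zero: Σxᵢ(yᵢ − βxᵢ)/9 − β/2 = 0, so β = Σxᵢyᵢ / (Σxᵢ² + σ²/τ²).
Σxᵢyᵢ = 2·10 + 6·26 + 5·21 + 4·19 + 1·1 = 358; Σxᵢ² = 82; σ²/τ² = 4.5.
β̂_MAP = 358 / (82 + 4.5) = 358/86.5 ≈ 4.139.

β̂_MAP = 4.139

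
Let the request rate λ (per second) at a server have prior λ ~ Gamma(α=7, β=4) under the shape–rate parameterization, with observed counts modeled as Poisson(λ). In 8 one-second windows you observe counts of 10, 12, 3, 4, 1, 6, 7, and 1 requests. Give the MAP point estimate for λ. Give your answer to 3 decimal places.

λ̂_MAP = 4.167

Σxᵢ = 10+12+3+4+1+6+7+1 = 44, with n = 8.
Posterior ∝ λ^6e^(−4λ) · λ^44e^(−8λ) = λ^50e^(−12λ), i.e. Gamma(shape=51, rate=12).
The mode of a Gamma(a, b) with a ≥ 1 (shape–rate) is (a−1)/b = 50/12 ≈ 4.167.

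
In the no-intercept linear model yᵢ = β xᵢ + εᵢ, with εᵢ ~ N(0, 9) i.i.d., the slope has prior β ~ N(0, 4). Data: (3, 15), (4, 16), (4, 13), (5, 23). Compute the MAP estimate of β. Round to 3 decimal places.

log p(β | y) = −Σ(yᵢ − βxᵢ)²/(2·9) − β²/(2·4) + const.
Setting the derivative to zero: Σxᵢ(yᵢ − βxᵢ)/9 − β/4 = 0, so β = Σxᵢyᵢ / (Σxᵢ² + σ²/τ²).
Σxᵢyᵢ = 3·15 + 4·16 + 4·13 + 5·23 = 276; Σxᵢ² = 66; σ²/τ² = 2.25.
β̂_MAP = 276 / (66 + 2.25) = 276/68.25 ≈ 4.044.

β̂_MAP = 4.044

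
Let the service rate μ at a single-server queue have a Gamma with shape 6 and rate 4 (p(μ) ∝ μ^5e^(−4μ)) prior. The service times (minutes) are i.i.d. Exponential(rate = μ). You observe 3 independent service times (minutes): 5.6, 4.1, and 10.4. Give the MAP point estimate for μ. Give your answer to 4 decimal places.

μ̂_MAP = 0.3320

The Exponential(rate=μ) likelihood is ∝ μ^n e^(−μΣtᵢ). Here n = 3 and Σtᵢ = 5.6 + 4.1 + 10.4 = 20.1.
Posterior ∝ μ^5e^(−4μ) · μ^3e^(−20.1μ) = μ^8e^(−24.1μ), i.e. Gamma(9, 24.1).
Mode = (a−1)/b = 8/24.1 ≈ 0.3320.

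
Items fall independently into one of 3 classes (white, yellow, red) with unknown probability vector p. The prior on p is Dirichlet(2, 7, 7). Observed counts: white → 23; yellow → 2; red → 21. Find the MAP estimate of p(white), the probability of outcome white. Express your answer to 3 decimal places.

MAP estimate of p(white) = 0.407

The posterior is Dirichlet(αᵢ + nᵢ) = Dirichlet(25, 9, 28).
For a Dirichlet(a₁,…,a_K) with all aᵢ > 1, the mode has j-th component (aⱼ − 1)/(Σaᵢ − K).
Here Σaᵢ = 62 and K = 3, so p(white) = (25 − 1)/(62 − 3) = 24/59 ≈ 0.407.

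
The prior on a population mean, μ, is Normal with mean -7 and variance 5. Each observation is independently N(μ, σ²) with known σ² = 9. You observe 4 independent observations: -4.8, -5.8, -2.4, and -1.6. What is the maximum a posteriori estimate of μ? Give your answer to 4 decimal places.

n = 4; x̄ = ((-4.8) + (-5.8) + (-2.4) + (-1.6))/4 = -14.6/4 = -3.65.
For a Normal prior and Normal likelihood with known variance, the posterior is Normal; its mode equals its mean, the precision-weighted average.
Prior precision 1/σ₀² = 1/5 = 0.2; data precision n/σ² = 4/9.
μ̂ = (0.2·(-7) + (4/9)·(-3.65)) / (0.2 + 4/9) = (-136/45)/(29/45) = -136/29 ≈ -4.6897.

μ̂_MAP = -4.6897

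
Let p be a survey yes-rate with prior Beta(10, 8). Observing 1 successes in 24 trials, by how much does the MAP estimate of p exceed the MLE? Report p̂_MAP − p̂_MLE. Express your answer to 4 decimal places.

MAP − MLE = 0.2083

Posterior is Beta(11, 31); MAP = (11−1)/(42−2) = 10/40 ≈ 0.25000.
MLE ignores the prior: p̂_MLE = k/n = 1/24 ≈ 0.04167.
Difference = 10/40 − 1/24 = 5/24 ≈ 0.2083.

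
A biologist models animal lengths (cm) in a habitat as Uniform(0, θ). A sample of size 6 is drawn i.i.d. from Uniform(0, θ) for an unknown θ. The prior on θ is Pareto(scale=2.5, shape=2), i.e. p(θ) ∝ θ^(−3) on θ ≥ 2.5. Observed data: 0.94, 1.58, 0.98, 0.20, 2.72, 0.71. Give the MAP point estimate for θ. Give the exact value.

θ̂_MAP = 2.72

The Uniform(0, θ) likelihood is θ^(−n) for θ ≥ max(xᵢ), zero otherwise. Here max(xᵢ) = 2.72.
Posterior ∝ θ^(−3) · θ^(−6) = θ^(−9) on θ ≥ max(2.5, 2.72) = 2.72.
This density is strictly decreasing in θ, so the posterior mode lies at the lower boundary of the support.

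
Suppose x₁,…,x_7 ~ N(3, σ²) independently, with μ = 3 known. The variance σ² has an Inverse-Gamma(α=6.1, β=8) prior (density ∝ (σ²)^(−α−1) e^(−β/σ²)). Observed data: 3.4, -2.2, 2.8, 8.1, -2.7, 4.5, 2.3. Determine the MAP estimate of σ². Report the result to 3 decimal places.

σ̂²_MAP = 4.928

Sum of squared deviations about the known mean: SS = (3.4−3)² + (-2.2−3)² + (2.8−3)² + (8.1−3)² + (-2.7−3)² + (4.5−3)² + (2.3−3)² = 88.48.
The Normal likelihood contributes (σ²)^(−n/2) exp(−SS/(2σ²)), so the posterior is Inverse-Gamma(α + n/2, β + SS/2) = Inverse-Gamma(9.6, 52.24).
The mode of Inverse-Gamma(a, b) is b/(a+1) = 52.24/10.6 ≈ 4.928.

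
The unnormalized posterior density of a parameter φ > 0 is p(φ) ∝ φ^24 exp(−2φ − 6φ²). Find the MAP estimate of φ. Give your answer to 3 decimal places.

φ̂_MAP = 1.333

ℓ'(φ) = 24/φ − 2 − 12φ. Setting this to zero and multiplying by φ: 12φ² + 2φ − 24 = 0.
φ = (−2 + √(2² + 4·12·24)) / (2·12) = (−2 + √1156) / 24 = (−2 + 34)/24 = 4/3.
ℓ''(φ) = −24/φ² − 12 < 0, confirming a maximum.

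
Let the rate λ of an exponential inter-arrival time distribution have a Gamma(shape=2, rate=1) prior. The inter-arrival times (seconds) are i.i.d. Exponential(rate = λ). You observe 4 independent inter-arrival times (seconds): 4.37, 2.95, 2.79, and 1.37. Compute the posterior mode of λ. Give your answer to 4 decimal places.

λ̂_MAP = 0.4006

The Exponential(rate=λ) likelihood is ∝ λ^n e^(−λΣtᵢ). Here n = 4 and Σtᵢ = 4.37 + 2.95 + 2.79 + 1.37 = 11.48.
Posterior ∝ λe^(−1λ) · λ^4e^(−11.48λ) = λ^5e^(−12.48λ), i.e. Gamma(6, 12.48).
Mode = (a−1)/b = 5/12.48 ≈ 0.4006.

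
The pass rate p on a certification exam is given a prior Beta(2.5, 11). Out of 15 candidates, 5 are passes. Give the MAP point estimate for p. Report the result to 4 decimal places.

Prior: Beta(2.5, 11).
Data: 5 successes in 15 trials. The binomial likelihood contributes p^5(1−p)^10, so the posterior is Beta(2.5+5, 11+10) = Beta(7.5, 21).
For Beta(a, b) with a, b > 1 the mode is (a−1)/(a+b−2) = 6.5/26.5 ≈ 0.2453.

p̂_MAP = 0.2453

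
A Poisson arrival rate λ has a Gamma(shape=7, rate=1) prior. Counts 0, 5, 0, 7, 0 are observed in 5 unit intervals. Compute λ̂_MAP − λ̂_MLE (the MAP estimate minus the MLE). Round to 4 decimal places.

Σxᵢ = 12. Posterior is Gamma(19, 6); MAP = (19−1)/6 = 18/6 ≈ 3.00000.
MLE = x̄ = 12/5 ≈ 2.40000.
Difference = 18/6 − 12/5 = 3/5 ≈ 0.6000.

MAP − MLE = 0.6000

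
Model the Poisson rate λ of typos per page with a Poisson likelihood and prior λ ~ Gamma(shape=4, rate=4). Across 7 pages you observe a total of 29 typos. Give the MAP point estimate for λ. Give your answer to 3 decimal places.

Σxᵢ = 29, n = 7.
Posterior ∝ λ^3e^(−4λ) · λ^29e^(−7λ) = λ^32e^(−11λ), i.e. Gamma(shape=33, rate=11).
The mode of a Gamma(a, b) with a ≥ 1 (shape–rate) is (a−1)/b = 32/11 ≈ 2.909.

λ̂_MAP = 2.909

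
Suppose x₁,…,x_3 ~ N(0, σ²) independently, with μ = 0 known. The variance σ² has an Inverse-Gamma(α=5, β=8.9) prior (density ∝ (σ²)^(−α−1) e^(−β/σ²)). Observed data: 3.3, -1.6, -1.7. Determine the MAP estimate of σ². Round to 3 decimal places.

σ̂²_MAP = 2.276

Sum of squared deviations about the known mean: SS = (3.3−0)² + (-1.6−0)² + (-1.7−0)² = 16.34.
The Normal likelihood contributes (σ²)^(−n/2) exp(−SS/(2σ²)), so the posterior is Inverse-Gamma(α + n/2, β + SS/2) = Inverse-Gamma(6.5, 17.07).
The mode of Inverse-Gamma(a, b) is b/(a+1) = 17.07/7.5 ≈ 2.276.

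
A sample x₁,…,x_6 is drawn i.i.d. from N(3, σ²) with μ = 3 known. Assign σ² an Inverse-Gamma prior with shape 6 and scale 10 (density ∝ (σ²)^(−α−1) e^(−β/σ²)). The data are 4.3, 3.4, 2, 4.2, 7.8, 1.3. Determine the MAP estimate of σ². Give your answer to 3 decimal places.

Sum of squared deviations about the known mean: SS = (4.3−3)² + (3.4−3)² + (2−3)² + (4.2−3)² + (7.8−3)² + (1.3−3)² = 30.22.
The Normal likelihood contributes (σ²)^(−n/2) exp(−SS/(2σ²)), so the posterior is Inverse-Gamma(α + n/2, β + SS/2) = Inverse-Gamma(9, 25.11).
The mode of Inverse-Gamma(a, b) is b/(a+1) = 25.11/10 ≈ 2.511.

σ̂²_MAP = 2.511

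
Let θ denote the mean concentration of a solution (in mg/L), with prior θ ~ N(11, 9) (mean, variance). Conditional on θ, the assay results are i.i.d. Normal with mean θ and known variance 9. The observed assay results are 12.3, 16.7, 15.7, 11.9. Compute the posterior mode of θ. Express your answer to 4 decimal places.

n = 4; x̄ = (12.3 + 16.7 + 15.7 + 11.9)/4 = 56.6/4 = 14.15.
For a Normal prior and Normal likelihood with known variance, the posterior is Normal; its mode equals its mean, the precision-weighted average.
Prior precision 1/σ₀² = 1/9; data precision n/σ² = 4/9.
θ̂ = ((1/9)·11 + (4/9)·14.15) / (1/9 + 4/9) = (338/45)/(5/9) = 13.5200.

θ̂_MAP = 13.5200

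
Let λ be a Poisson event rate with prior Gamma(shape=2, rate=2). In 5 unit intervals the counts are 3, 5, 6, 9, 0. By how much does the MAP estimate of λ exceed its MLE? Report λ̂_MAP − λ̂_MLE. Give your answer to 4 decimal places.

MAP − MLE = -1.1714

Σxᵢ = 23. Posterior is Gamma(25, 7); MAP = (25−1)/7 = 24/7 ≈ 3.42857.
MLE = x̄ = 23/5 ≈ 4.60000.
Difference = 24/7 − 23/5 = -41/35 ≈ -1.1714.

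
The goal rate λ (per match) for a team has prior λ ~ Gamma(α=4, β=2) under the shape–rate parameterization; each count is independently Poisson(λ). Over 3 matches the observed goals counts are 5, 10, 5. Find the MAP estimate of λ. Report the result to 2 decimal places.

λ̂_MAP = 4.60

Σxᵢ = 5+10+5 = 20, with n = 3.
Posterior ∝ λ^3e^(−2λ) · λ^20e^(−3λ) = λ^23e^(−5λ), i.e. Gamma(shape=24, rate=5).
The mode of a Gamma(a, b) with a ≥ 1 (shape–rate) is (a−1)/b = 23/5 ≈ 4.60.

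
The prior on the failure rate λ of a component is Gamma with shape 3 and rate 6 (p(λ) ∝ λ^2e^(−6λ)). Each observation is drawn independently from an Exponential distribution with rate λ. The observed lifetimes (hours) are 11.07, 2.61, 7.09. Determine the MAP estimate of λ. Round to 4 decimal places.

The Exponential(rate=λ) likelihood is ∝ λ^n e^(−λΣtᵢ). Here n = 3 and Σtᵢ = 11.07 + 2.61 + 7.09 = 20.77.
Posterior ∝ λ^2e^(−6λ) · λ^3e^(−20.77λ) = λ^5e^(−26.77λ), i.e. Gamma(6, 26.77).
Mode = (a−1)/b = 5/26.77 ≈ 0.1868.

λ̂_MAP = 0.1868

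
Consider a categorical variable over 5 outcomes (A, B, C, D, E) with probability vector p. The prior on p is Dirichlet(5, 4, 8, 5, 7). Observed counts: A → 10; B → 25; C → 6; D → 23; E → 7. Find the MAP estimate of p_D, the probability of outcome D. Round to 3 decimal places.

MAP estimate of p_D = 0.284

The posterior is Dirichlet(αᵢ + nᵢ) = Dirichlet(15, 29, 14, 28, 14).
For a Dirichlet(a₁,…,a_K) with all aᵢ > 1, the mode has j-th component (aⱼ − 1)/(Σaᵢ − K).
Here Σaᵢ = 100 and K = 5, so p_D = (28 − 1)/(100 − 5) = 27/95 ≈ 0.284.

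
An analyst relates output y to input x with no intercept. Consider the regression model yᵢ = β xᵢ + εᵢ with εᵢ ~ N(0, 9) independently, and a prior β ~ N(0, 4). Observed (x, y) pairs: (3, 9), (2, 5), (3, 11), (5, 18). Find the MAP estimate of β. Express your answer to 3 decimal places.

β̂_MAP = 3.249

log p(β | y) = −Σ(yᵢ − βxᵢ)²/(2·9) − β²/(2·4) + const.
Setting the derivative to zero: Σxᵢ(yᵢ − βxᵢ)/9 − β/4 = 0, so β = Σxᵢyᵢ / (Σxᵢ² + σ²/τ²).
Σxᵢyᵢ = 3·9 + 2·5 + 3·11 + 5·18 = 160; Σxᵢ² = 47; σ²/τ² = 2.25.
β̂_MAP = 160 / (47 + 2.25) = 160/49.25 ≈ 3.249.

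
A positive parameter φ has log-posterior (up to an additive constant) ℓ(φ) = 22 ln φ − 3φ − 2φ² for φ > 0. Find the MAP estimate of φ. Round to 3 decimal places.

ℓ'(φ) = 22/φ − 3 − 4φ. Setting this to zero and multiplying by φ: 4φ² + 3φ − 22 = 0.
φ = (−3 + √(3² + 4·4·22)) / (2·4) = (−3 + √361) / 8 = (−3 + 19)/8 = 2.
ℓ''(φ) = −22/φ² − 4 < 0, confirming a maximum.

φ̂_MAP = 2.000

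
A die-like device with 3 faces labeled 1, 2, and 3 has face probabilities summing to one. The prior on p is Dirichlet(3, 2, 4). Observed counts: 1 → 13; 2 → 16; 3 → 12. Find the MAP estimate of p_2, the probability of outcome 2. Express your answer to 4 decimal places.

The posterior is Dirichlet(αᵢ + nᵢ) = Dirichlet(16, 18, 16).
For a Dirichlet(a₁,…,a_K) with all aᵢ > 1, the mode has j-th component (aⱼ − 1)/(Σaᵢ − K).
Here Σaᵢ = 50 and K = 3, so p_2 = (18 − 1)/(50 − 3) = 17/47 ≈ 0.3617.

MAP estimate: 0.3617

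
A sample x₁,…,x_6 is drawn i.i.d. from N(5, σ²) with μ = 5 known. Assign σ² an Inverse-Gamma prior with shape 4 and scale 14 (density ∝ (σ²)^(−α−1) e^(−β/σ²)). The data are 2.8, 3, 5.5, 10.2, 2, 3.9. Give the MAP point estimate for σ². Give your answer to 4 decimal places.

Sum of squared deviations about the known mean: SS = (2.8−5)² + (3−5)² + (5.5−5)² + (10.2−5)² + (2−5)² + (3.9−5)² = 46.34.
The Normal likelihood contributes (σ²)^(−n/2) exp(−SS/(2σ²)), so the posterior is Inverse-Gamma(α + n/2, β + SS/2) = Inverse-Gamma(7, 37.17).
The mode of Inverse-Gamma(a, b) is b/(a+1) = 37.17/8 ≈ 4.6463.

σ̂²_MAP = 4.6463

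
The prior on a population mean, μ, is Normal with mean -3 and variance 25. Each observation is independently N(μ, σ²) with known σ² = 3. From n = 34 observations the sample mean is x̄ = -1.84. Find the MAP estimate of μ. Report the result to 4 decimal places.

μ̂_MAP = -1.8441

n = 34, x̄ = -1.84.
For a Normal prior and Normal likelihood with known variance, the posterior is Normal; its mode equals its mean, the precision-weighted average.
Prior precision 1/σ₀² = 1/25 = 0.04; data precision n/σ² = 34/3.
μ̂ = (0.04·(-3) + (34/3)·(-1.84)) / (0.04 + 34/3) = (-1573/75)/(853/75) = -1573/853 ≈ -1.8441.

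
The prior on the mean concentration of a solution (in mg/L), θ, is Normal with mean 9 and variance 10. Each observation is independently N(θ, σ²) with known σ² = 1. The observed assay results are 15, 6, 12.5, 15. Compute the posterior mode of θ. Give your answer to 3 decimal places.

n = 4; x̄ = (15 + 6 + 12.5 + 15)/4 = 48.5/4 = 12.125.
For a Normal prior and Normal likelihood with known variance, the posterior is Normal; its mode equals its mean, the precision-weighted average.
Prior precision 1/σ₀² = 1/10 = 0.1; data precision n/σ² = 4/1 = 4.
θ̂ = (0.1·9 + 4·12.125) / (0.1 + 4) = 49.4/4.1 = 494/41 ≈ 12.049.

θ̂_MAP = 12.049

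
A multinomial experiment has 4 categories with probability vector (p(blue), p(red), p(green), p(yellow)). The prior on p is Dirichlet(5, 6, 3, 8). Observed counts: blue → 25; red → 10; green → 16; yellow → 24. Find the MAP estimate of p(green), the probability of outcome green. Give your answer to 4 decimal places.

The posterior is Dirichlet(αᵢ + nᵢ) = Dirichlet(30, 16, 19, 32).
For a Dirichlet(a₁,…,a_K) with all aᵢ > 1, the mode has j-th component (aⱼ − 1)/(Σaᵢ − K).
Here Σaᵢ = 97 and K = 4, so p(green) = (19 − 1)/(97 − 4) = 18/93 ≈ 0.1935.

MAP estimate of p(green) = 0.1935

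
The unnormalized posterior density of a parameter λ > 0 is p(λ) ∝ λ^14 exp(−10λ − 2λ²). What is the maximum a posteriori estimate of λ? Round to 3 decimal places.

λ̂_MAP = 1.000

ℓ'(λ) = 14/λ − 10 − 4λ. Setting this to zero and multiplying by λ: 4λ² + 10λ − 14 = 0.
λ = (−10 + √(10² + 4·4·14)) / (2·4) = (−10 + √324) / 8 = (−10 + 18)/8 = 1.
ℓ''(λ) = −14/λ² − 4 < 0, confirming a maximum.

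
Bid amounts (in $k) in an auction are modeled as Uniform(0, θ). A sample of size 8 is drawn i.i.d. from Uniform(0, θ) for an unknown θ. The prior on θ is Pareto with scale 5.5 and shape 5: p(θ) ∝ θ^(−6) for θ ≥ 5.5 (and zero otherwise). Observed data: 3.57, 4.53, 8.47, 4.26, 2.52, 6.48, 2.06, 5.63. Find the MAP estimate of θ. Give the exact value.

The Uniform(0, θ) likelihood is θ^(−n) for θ ≥ max(xᵢ), zero otherwise. Here max(xᵢ) = 8.47.
Posterior ∝ θ^(−6) · θ^(−8) = θ^(−14) on θ ≥ max(5.5, 8.47) = 8.47.
This density is strictly decreasing in θ, so the posterior mode lies at the lower boundary of the support.

θ̂_MAP = 8.47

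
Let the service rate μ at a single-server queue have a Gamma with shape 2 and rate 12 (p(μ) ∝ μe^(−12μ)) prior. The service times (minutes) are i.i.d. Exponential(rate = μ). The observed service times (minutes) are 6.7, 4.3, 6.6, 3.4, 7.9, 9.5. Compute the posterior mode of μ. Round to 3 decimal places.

The Exponential(rate=μ) likelihood is ∝ μ^n e^(−μΣtᵢ). Here n = 6 and Σtᵢ = 6.7 + 4.3 + 6.6 + 3.4 + 7.9 + 9.5 = 38.4.
Posterior ∝ μe^(−12μ) · μ^6e^(−38.4μ) = μ^7e^(−50.4μ), i.e. Gamma(8, 50.4).
Mode = (a−1)/b = 7/50.4 ≈ 0.139.

μ̂_MAP = 0.139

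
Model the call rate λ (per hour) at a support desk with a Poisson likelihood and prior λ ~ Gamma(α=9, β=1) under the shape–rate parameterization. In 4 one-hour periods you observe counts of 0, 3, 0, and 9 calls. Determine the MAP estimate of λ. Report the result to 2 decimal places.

Σxᵢ = 0+3+0+9 = 12, with n = 4.
Posterior ∝ λ^8e^(−1λ) · λ^12e^(−4λ) = λ^20e^(−5λ), i.e. Gamma(shape=21, rate=5).
The mode of a Gamma(a, b) with a ≥ 1 (shape–rate) is (a−1)/b = 20/5 ≈ 4.00.

λ̂_MAP = 4.00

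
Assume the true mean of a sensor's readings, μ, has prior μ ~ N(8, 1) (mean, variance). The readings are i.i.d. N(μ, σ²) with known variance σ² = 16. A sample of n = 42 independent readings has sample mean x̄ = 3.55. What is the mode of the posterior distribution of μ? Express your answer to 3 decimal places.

μ̂_MAP = 4.778

n = 42, x̄ = 3.55.
For a Normal prior and Normal likelihood with known variance, the posterior is Normal; its mode equals its mean, the precision-weighted average.
Prior precision 1/σ₀² = 1/1 = 1; data precision n/σ² = 42/16 = 2.625.
μ̂ = (1·8 + 2.625·3.55) / (1 + 2.625) = 17.31875/3.625 = 2771/580 ≈ 4.778.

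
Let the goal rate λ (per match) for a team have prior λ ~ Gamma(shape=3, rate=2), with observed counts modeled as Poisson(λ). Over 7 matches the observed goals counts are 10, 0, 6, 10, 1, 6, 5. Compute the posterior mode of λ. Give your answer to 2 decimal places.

λ̂_MAP = 4.44

Σxᵢ = 10+0+6+10+1+6+5 = 38, with n = 7.
Posterior ∝ λ^2e^(−2λ) · λ^38e^(−7λ) = λ^40e^(−9λ), i.e. Gamma(shape=41, rate=9).
The mode of a Gamma(a, b) with a ≥ 1 (shape–rate) is (a−1)/b = 40/9 ≈ 4.44.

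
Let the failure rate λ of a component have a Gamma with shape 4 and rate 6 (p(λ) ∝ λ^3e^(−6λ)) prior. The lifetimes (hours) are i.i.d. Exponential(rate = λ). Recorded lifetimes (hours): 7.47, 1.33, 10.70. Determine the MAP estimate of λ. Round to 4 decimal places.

λ̂_MAP = 0.2353

The Exponential(rate=λ) likelihood is ∝ λ^n e^(−λΣtᵢ). Here n = 3 and Σtᵢ = 7.47 + 1.33 + 10.70 = 19.50.
Posterior ∝ λ^3e^(−6λ) · λ^3e^(−19.50λ) = λ^6e^(−25.50λ), i.e. Gamma(7, 25.50).
Mode = (a−1)/b = 6/25.50 ≈ 0.2353.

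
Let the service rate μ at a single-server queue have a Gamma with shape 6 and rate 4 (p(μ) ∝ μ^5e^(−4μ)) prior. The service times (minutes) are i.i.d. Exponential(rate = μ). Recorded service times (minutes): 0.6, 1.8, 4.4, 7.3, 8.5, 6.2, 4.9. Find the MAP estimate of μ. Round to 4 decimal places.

μ̂_MAP = 0.3183

The Exponential(rate=μ) likelihood is ∝ μ^n e^(−μΣtᵢ). Here n = 7 and Σtᵢ = 0.6 + 1.8 + 4.4 + 7.3 + 8.5 + 6.2 + 4.9 = 33.7.
Posterior ∝ μ^5e^(−4μ) · μ^7e^(−33.7μ) = μ^12e^(−37.7μ), i.e. Gamma(13, 37.7).
Mode = (a−1)/b = 12/37.7 ≈ 0.3183.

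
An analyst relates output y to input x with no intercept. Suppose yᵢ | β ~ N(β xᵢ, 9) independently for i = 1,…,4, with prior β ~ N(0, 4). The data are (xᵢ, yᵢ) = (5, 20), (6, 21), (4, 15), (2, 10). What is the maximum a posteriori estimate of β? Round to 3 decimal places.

β̂_MAP = 3.676

log p(β | y) = −Σ(yᵢ − βxᵢ)²/(2·9) − β²/(2·4) + const.
Setting the derivative to zero: Σxᵢ(yᵢ − βxᵢ)/9 − β/4 = 0, so β = Σxᵢyᵢ / (Σxᵢ² + σ²/τ²).
Σxᵢyᵢ = 5·20 + 6·21 + 4·15 + 2·10 = 306; Σxᵢ² = 81; σ²/τ² = 2.25.
β̂_MAP = 306 / (81 + 2.25) = 306/83.25 ≈ 3.676.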